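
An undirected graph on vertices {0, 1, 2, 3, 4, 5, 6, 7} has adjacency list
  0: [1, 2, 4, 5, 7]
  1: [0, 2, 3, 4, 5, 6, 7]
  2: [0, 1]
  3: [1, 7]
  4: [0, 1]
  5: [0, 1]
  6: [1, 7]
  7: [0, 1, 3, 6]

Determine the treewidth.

A width-2 tree decomposition is:
Bags: B1 = {0, 1, 2}  B2 = {0, 1, 7}  B3 = {0, 1, 5}  B4 = {1, 3, 7}  B5 = {0, 1, 4}  B6 = {1, 6, 7}
Tree: B1–B2, B1–B3, B2–B4, B3–B5, B2–B6
Every bag has size at most 3, so the width is 3 − 1 = 2 and tw(G) ≤ 2. For the lower bound, the 3 vertices {0, 1, 2} are pairwise adjacent, and any tree decomposition puts a clique entirely inside one bag — forcing width ≥ 2. Combining the bounds, tw(G) = 2.

2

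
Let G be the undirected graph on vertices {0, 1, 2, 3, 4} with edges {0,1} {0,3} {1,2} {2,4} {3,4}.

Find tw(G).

2

A width-2 tree decomposition is:
Bags: B1 = {2, 3, 4}  B2 = {1, 2, 3}  B3 = {0, 1, 3}
Tree: B1–B2, B2–B3
The largest bag has 3 vertices, giving width 2; this decomposition certifies tw(G) ≤ 2. For the lower bound, G contains the cycle 3–4–2–1–0–3, so G is not a forest; only forests have treewidth ≤ 1, hence tw(G) ≥ 2. Therefore the treewidth is 2.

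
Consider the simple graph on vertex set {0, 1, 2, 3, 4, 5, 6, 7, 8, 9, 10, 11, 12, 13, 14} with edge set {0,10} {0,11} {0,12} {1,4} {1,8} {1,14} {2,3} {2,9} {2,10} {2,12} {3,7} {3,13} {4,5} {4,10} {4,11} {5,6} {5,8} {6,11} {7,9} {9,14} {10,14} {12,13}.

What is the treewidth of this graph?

A width-3 tree decomposition is:
Bags: B1 = {1, 5, 6, 8}  B2 = {1, 4, 5, 6}  B3 = {1, 4, 6, 11}  B4 = {1, 4, 11, 14}  B5 = {4, 10, 11, 14}  B6 = {0, 10, 11, 14}  B7 = {0, 9, 10, 14}  B8 = {0, 2, 9, 10}  B9 = {0, 2, 9, 12}  B10 = {2, 7, 9, 12}  B11 = {2, 3, 7, 12}  B12 = {3, 7, 12, 13}
Tree: B1–B2, B2–B3, B3–B4, B4–B5, B5–B6, B6–B7, B7–B8, B8–B9, B9–B10, B10–B11, B11–B12
Each bag holds 4 vertices, so the decomposition has width 3, which upper-bounds the treewidth. For the lower bound: the 4 vertex sets {5,6,8}, {1}, {4}, {0,10,11,14} are disjoint, each induces a connected subgraph, and every pair is joined by at least one edge of G. Contracting each set to a single vertex therefore yields K_{4} as a minor, and since treewidth is minor-monotone, tw(G) ≥ tw(K_{4}) = 3. The upper and lower bounds meet at 3, so that is the treewidth.

3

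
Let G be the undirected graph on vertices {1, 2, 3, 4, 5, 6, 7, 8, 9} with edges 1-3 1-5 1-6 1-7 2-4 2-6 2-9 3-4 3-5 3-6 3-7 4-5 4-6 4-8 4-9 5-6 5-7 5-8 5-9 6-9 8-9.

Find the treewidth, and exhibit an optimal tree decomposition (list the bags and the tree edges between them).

Each bag holds 4 vertices, so the decomposition has width 3, which upper-bounds the treewidth. Conversely, {2, 4, 6, 9} is a clique of size 4, and the vertices of any clique must share a bag in every tree decomposition; so some bag has ≥ 4 vertices and tw(G) ≥ 3. Therefore the treewidth is 3.

Treewidth 3.
Bags: B1 = {1, 3, 5, 6}  B2 = {3, 4, 5, 6}  B3 = {4, 5, 6, 9}  B4 = {4, 5, 8, 9}  B5 = {2, 4, 6, 9}  B6 = {1, 3, 5, 7}
Tree: B1–B2, B2–B3, B3–B4, B3–B5, B1–B6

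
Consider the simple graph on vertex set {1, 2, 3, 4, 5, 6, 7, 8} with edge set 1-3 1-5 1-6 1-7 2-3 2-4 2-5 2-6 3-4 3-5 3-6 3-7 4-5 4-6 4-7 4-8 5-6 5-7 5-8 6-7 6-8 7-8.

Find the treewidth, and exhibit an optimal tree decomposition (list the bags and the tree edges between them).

Each bag holds 5 vertices, so the decomposition has width 4, which upper-bounds the treewidth. Conversely, {4, 5, 6, 7, 8} is a clique of size 5, and the vertices of any clique must share a bag in every tree decomposition; so some bag has ≥ 5 vertices and tw(G) ≥ 4. The upper and lower bounds meet at 4, so that is the treewidth.

Treewidth 4.
One such decomposition:
Bags: B1 = {3, 4, 5, 6, 7}  B2 = {2, 3, 4, 5, 6}  B3 = {1, 3, 5, 6, 7}  B4 = {4, 5, 6, 7, 8}
Tree: B1–B2, B1–B3, B1–B4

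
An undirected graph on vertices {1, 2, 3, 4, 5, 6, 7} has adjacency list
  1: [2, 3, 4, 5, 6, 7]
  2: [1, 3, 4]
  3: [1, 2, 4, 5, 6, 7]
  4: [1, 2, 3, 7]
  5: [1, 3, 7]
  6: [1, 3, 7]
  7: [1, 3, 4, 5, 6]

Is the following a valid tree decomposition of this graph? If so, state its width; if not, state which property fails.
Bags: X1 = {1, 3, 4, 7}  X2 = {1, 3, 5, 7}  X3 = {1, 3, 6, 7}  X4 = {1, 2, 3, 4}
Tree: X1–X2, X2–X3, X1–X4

Yes; width 3.

Vertex coverage: the bags together contain {1, 2, 3, 4, 5, 6, 7}, the full vertex set. Edge coverage: each edge of G has both endpoints in at least one bag. Running intersection: for every vertex, the bags containing it form a connected subtree. All three properties hold, so this is a valid tree decomposition of width max|bag| − 1 = 3, and hence tw(G) ≤ 3.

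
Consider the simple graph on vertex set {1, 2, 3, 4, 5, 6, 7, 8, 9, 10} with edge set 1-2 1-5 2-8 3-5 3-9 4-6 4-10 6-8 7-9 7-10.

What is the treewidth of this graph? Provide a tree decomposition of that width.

Each bag holds 3 vertices, so the decomposition has width 2, which upper-bounds the treewidth. The edges 2–1–5–3–9–7–10–4–6–8–2 form a cycle, so G is not a tree and its treewidth is at least 2. Therefore the treewidth is 2.

Treewidth 2.
One such decomposition:
Bags: B1 = {1, 2, 5}  B2 = {2, 3, 5}  B3 = {2, 3, 9}  B4 = {2, 7, 9}  B5 = {2, 7, 10}  B6 = {2, 4, 10}  B7 = {2, 4, 6}  B8 = {2, 6, 8}
Tree: B1–B2, B2–B3, B3–B4, B4–B5, B5–B6, B6–B7, B7–B8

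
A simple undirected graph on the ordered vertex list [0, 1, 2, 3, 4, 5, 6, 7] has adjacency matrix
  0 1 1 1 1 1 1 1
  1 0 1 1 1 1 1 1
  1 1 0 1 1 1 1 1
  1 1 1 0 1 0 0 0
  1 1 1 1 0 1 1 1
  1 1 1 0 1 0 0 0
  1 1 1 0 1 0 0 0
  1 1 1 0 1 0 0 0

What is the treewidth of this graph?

4

A width-4 tree decomposition is:
Bags: B1 = {0, 1, 2, 4, 6}  B2 = {0, 1, 2, 4, 5}  B3 = {0, 1, 2, 4, 7}  B4 = {0, 1, 2, 3, 4}
Tree: B1–B2, B2–B3, B3–B4
Every bag has size at most 5, so the width is 5 − 1 = 4 and tw(G) ≤ 4. On the other hand G contains the 5-clique {0, 1, 2, 3, 4}. A clique must lie in a single bag of any decomposition, so no decomposition can have width below 4. Hence tw(G) = 4 exactly.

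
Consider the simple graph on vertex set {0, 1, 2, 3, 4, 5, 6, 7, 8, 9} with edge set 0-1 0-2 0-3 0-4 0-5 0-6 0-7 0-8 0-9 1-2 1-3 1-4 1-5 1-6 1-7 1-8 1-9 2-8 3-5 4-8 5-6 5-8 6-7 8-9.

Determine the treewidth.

A width-3 tree decomposition is:
Bags: B1 = {0, 1, 4, 8}  B2 = {0, 1, 5, 8}  B3 = {0, 1, 3, 5}  B4 = {0, 1, 5, 6}  B5 = {0, 1, 2, 8}  B6 = {0, 1, 6, 7}  B7 = {0, 1, 8, 9}
Tree: B1–B2, B2–B3, B2–B4, B2–B5, B4–B6, B5–B7
The largest bag has 4 vertices, giving width 3; this decomposition certifies tw(G) ≤ 3. On the other hand G contains the 4-clique {0, 1, 8, 9}. A clique must lie in a single bag of any decomposition, so no decomposition can have width below 3. Therefore the treewidth is 3.

3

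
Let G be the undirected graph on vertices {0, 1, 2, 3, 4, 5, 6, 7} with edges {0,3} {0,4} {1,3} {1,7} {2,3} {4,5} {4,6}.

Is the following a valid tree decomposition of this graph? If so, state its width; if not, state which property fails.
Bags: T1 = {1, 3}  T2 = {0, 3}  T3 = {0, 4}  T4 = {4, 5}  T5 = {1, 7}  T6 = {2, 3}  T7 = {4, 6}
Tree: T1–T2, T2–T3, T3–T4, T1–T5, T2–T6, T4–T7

Yes; width 1.

Every vertex of G appears in some bag (union = {0, 1, 2, 3, 4, 5, 6, 7}); every edge is covered by a bag; and for each vertex v the set of bags containing v is connected in the bag tree. The decomposition is therefore valid. The largest bag has 2 vertices, so the width is 1.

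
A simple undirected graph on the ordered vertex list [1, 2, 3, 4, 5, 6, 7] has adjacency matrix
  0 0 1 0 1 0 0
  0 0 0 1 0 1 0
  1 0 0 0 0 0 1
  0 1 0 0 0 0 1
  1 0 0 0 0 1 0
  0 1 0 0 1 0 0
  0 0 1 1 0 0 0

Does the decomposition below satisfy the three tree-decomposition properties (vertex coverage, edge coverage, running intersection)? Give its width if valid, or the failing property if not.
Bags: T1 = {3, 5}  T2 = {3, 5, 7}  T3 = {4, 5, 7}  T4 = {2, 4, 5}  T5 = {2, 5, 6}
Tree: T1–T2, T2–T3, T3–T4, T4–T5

No — vertex 1 appears in no bag.

A tree decomposition must satisfy three properties: every vertex lies in some bag; for every edge, both endpoints lie together in some bag; and for every vertex, the bags containing it form a connected subtree. Here vertex 1 appears in no bag, so the decomposition is invalid.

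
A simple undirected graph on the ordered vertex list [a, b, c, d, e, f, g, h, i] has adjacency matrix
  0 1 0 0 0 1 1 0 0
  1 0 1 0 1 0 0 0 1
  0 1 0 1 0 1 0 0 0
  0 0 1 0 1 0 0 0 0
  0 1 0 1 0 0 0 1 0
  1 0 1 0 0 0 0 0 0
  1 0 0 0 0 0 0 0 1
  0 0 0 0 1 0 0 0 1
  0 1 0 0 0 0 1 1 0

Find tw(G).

3

A width-3 tree decomposition is:
Bags: B1 = {a, f, g, i}  B2 = {a, b, f, i}  B3 = {b, c, f, i}  B4 = {b, c, h, i}  B5 = {b, c, e, h}  B6 = {c, d, e, h}
Tree: B1–B2, B2–B3, B3–B4, B4–B5, B5–B6
The largest bag has 4 vertices, giving width 3; this decomposition certifies tw(G) ≤ 3. For the lower bound: the 4 vertex sets {a,f,g}, {i}, {b}, {c,d,e,h} are disjoint, each induces a connected subgraph, and every pair is joined by at least one edge of G. Contracting each set to a single vertex therefore yields K_{4} as a minor, and since treewidth is minor-monotone, tw(G) ≥ tw(K_{4}) = 3. The upper and lower bounds meet at 3, so that is the treewidth.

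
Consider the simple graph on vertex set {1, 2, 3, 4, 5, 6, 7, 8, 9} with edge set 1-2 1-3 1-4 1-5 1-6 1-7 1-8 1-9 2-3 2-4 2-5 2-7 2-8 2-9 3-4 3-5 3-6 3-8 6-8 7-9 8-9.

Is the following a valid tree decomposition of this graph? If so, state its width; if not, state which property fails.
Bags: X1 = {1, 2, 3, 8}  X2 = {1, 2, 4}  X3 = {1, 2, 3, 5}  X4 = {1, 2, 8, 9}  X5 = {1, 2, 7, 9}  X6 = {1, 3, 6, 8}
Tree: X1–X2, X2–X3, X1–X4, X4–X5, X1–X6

No — edge (3,4) lies in no bag.

A tree decomposition must satisfy three properties: every vertex lies in some bag; for every edge, both endpoints lie together in some bag; and for every vertex, the bags containing it form a connected subtree. Here edge (3,4) lies in no bag, so the decomposition is invalid.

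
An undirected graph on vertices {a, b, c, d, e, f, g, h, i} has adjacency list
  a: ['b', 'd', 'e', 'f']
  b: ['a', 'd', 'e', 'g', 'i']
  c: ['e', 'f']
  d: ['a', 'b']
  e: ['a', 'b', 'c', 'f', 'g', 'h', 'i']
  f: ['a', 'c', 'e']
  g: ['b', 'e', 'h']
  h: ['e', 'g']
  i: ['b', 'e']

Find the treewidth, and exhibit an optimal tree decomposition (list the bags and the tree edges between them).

The largest bag has 3 vertices, giving width 2; this decomposition certifies tw(G) ≤ 2. On the other hand G contains the 3-clique {a, b, d}. A clique must lie in a single bag of any decomposition, so no decomposition can have width below 2. Therefore the treewidth is 2.

Treewidth 2.
Bags: B1 = {a, b, e}  B2 = {b, e, i}  B3 = {a, b, d}  B4 = {a, e, f}  B5 = {b, e, g}  B6 = {e, g, h}  B7 = {c, e, f}
Tree: B1–B2, B1–B3, B1–B4, B1–B5, B5–B6, B4–B7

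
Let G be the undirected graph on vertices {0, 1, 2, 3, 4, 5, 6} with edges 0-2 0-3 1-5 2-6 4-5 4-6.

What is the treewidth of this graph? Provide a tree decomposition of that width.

Treewidth 1.
Bags: B1 = {0, 3}  B2 = {0, 2}  B3 = {2, 6}  B4 = {4, 6}  B5 = {4, 5}  B6 = {1, 5}
Tree: B1–B2, B2–B3, B3–B4, B4–B5, B5–B6

The largest bag has 2 vertices, giving width 1; this decomposition certifies tw(G) ≤ 1. Since G has at least one edge (e.g. 3–0), it is not an edgeless graph, so tw(G) ≥ 1. Therefore the treewidth is 1.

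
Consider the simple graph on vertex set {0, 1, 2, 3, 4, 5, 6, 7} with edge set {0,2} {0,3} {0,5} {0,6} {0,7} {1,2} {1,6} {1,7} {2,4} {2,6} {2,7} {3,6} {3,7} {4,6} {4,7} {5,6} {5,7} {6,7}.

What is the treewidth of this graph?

3

A width-3 tree decomposition is:
Bags: B1 = {0, 5, 6, 7}  B2 = {0, 2, 6, 7}  B3 = {1, 2, 6, 7}  B4 = {0, 3, 6, 7}  B5 = {2, 4, 6, 7}
Tree: B1–B2, B2–B3, B1–B4, B2–B5
Each bag holds 4 vertices, so the decomposition has width 3, which upper-bounds the treewidth. Conversely, {0, 2, 6, 7} is a clique of size 4, and the vertices of any clique must share a bag in every tree decomposition; so some bag has ≥ 4 vertices and tw(G) ≥ 3. Combining the bounds, tw(G) = 3.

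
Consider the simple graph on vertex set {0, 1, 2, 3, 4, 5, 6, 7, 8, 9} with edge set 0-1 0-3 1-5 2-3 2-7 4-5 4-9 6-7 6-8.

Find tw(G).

A width-1 tree decomposition is:
Bags: B1 = {6, 8}  B2 = {6, 7}  B3 = {2, 7}  B4 = {2, 3}  B5 = {0, 3}  B6 = {0, 1}  B7 = {1, 5}  B8 = {4, 5}  B9 = {4, 9}
Tree: B1–B2, B2–B3, B3–B4, B4–B5, B5–B6, B6–B7, B7–B8, B8–B9
Every bag has size at most 2, so the width is 2 − 1 = 1 and tw(G) ≤ 1. Since G has at least one edge (e.g. 8–6), it is not an edgeless graph, so tw(G) ≥ 1. The upper and lower bounds meet at 1, so that is the treewidth.

1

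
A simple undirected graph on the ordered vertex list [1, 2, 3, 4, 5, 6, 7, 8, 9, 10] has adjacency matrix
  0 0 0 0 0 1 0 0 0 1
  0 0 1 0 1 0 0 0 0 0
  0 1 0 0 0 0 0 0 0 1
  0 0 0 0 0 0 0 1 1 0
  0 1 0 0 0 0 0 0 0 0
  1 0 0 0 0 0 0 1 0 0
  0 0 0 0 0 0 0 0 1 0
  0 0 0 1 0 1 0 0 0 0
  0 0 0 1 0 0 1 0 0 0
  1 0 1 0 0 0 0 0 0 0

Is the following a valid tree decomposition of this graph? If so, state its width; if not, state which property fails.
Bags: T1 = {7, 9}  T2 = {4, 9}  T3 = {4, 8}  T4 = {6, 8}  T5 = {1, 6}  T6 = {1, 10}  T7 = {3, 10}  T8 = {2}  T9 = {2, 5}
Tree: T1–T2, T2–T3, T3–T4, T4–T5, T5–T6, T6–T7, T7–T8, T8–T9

A tree decomposition must satisfy three properties: every vertex lies in some bag; for every edge, both endpoints lie together in some bag; and for every vertex, the bags containing it form a connected subtree. Here edge (3,2) lies in no bag, so the decomposition is invalid.

No — edge (3,2) lies in no bag.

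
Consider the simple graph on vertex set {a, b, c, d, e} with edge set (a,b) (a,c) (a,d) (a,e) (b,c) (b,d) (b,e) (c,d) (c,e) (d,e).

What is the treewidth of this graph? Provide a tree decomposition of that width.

With just one bag of size 5, the width is 5 − 1 = 4, so tw(G) ≤ 4. For the lower bound, the 5 vertices {a, b, c, d, e} are pairwise adjacent, and any tree decomposition puts a clique entirely inside one bag — forcing width ≥ 4. The upper and lower bounds meet at 4, so that is the treewidth.

Treewidth 4.
One such decomposition:
Bags: B1 = {a, b, c, d, e}
Tree: (single bag)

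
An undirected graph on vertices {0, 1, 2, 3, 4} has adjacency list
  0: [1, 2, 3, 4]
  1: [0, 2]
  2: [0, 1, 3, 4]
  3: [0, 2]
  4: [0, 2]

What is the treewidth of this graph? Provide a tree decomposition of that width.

Treewidth 2.
One optimal decomposition is:
Bags: B1 = {0, 2, 4}  B2 = {0, 2, 3}  B3 = {0, 1, 2}
Tree: B1–B2, B2–B3

Each bag holds 3 vertices, so the decomposition has width 2, which upper-bounds the treewidth. For the lower bound, the 3 vertices {0, 1, 2} are pairwise adjacent, and any tree decomposition puts a clique entirely inside one bag — forcing width ≥ 2. Hence tw(G) = 2 exactly.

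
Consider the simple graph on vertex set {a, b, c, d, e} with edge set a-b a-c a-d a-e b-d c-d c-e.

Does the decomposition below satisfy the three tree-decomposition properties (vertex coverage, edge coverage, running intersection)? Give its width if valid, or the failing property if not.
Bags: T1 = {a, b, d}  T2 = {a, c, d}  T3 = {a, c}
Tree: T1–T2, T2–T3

A tree decomposition must satisfy three properties: every vertex lies in some bag; for every edge, both endpoints lie together in some bag; and for every vertex, the bags containing it form a connected subtree. Here vertex e appears in no bag, so the decomposition is invalid.

No — vertex e appears in no bag.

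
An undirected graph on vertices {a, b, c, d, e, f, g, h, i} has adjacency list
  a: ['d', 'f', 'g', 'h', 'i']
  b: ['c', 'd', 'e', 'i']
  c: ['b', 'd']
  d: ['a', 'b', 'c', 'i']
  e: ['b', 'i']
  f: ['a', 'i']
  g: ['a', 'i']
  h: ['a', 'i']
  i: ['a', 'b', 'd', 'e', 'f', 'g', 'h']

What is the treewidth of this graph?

2

A width-2 tree decomposition is:
Bags: B1 = {b, d, i}  B2 = {b, c, d}  B3 = {a, d, i}  B4 = {a, h, i}  B5 = {b, e, i}  B6 = {a, f, i}  B7 = {a, g, i}
Tree: B1–B2, B1–B3, B3–B4, B1–B5, B4–B6, B6–B7
Each bag holds 3 vertices, so the decomposition has width 2, which upper-bounds the treewidth. For the lower bound, the 3 vertices {b, c, d} are pairwise adjacent, and any tree decomposition puts a clique entirely inside one bag — forcing width ≥ 2. Therefore the treewidth is 2.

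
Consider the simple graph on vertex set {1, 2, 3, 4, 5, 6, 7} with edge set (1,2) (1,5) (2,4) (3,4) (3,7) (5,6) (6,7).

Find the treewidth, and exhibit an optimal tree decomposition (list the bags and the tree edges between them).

Treewidth 2.
Bags: B1 = {1, 2, 4}  B2 = {1, 3, 4}  B3 = {1, 3, 7}  B4 = {1, 6, 7}  B5 = {1, 5, 6}
Tree: B1–B2, B2–B3, B3–B4, B4–B5

Every bag has size at most 3, so the width is 3 − 1 = 2 and tw(G) ≤ 2. Since 1–2–4–3–7–6–5–1 is a cycle in G, G is not acyclic. Forests are exactly the graphs of treewidth ≤ 1, so tw(G) ≥ 2. Combining the bounds, tw(G) = 2.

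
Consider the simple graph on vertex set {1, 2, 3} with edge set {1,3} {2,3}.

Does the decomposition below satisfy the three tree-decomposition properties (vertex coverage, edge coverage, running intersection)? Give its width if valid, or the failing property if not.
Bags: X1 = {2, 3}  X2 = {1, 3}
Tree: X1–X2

Yes; width 1.

Every vertex of G appears in some bag (union = {1, 2, 3}); every edge is covered by a bag; and for each vertex v the set of bags containing v is connected in the bag tree. The decomposition is therefore valid. The largest bag has 2 vertices, so the width is 1.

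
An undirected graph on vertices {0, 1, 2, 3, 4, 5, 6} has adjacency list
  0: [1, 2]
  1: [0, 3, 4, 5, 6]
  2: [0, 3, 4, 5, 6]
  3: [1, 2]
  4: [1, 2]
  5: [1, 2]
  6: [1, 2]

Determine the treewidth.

A width-2 tree decomposition is:
Bags: B1 = {1, 2, 6}  B2 = {1, 2, 3}  B3 = {0, 1, 2}  B4 = {1, 2, 5}  B5 = {1, 2, 4}
Tree: B1–B2, B2–B3, B3–B4, B4–B5
Every bag has size at most 3, so the width is 3 − 1 = 2 and tw(G) ≤ 2. For the lower bound, G contains the cycle 1–6–2–3–1, so G is not a forest; only forests have treewidth ≤ 1, hence tw(G) ≥ 2. Combining the bounds, tw(G) = 2.

2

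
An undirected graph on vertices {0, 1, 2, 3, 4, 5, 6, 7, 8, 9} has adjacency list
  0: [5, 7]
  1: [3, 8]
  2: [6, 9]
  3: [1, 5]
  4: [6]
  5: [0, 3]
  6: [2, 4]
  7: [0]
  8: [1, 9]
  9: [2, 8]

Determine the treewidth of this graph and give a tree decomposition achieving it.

Treewidth 1.
One such decomposition:
Bags: B1 = {4, 6}  B2 = {2, 6}  B3 = {2, 9}  B4 = {8, 9}  B5 = {1, 8}  B6 = {1, 3}  B7 = {3, 5}  B8 = {0, 5}  B9 = {0, 7}
Tree: B1–B2, B2–B3, B3–B4, B4–B5, B5–B6, B6–B7, B7–B8, B8–B9

The largest bag has 2 vertices, giving width 1; this decomposition certifies tw(G) ≤ 1. Any graph with an edge has treewidth ≥ 1, and G has the edge 4–6. Combining the bounds, tw(G) = 1.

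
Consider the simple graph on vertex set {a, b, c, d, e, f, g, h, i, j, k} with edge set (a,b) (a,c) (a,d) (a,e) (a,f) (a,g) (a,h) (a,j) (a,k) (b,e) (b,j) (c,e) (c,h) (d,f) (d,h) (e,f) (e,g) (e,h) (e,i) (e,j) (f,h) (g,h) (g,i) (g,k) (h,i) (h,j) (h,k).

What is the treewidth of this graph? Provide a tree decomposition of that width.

Treewidth 3.
Bags: B1 = {a, e, f, h}  B2 = {a, c, e, h}  B3 = {a, e, g, h}  B4 = {a, e, h, j}  B5 = {a, d, f, h}  B6 = {e, g, h, i}  B7 = {a, b, e, j}  B8 = {a, g, h, k}
Tree: B1–B2, B1–B3, B1–B4, B1–B5, B3–B6, B4–B7, B3–B8

Every bag has size at most 4, so the width is 4 − 1 = 3 and tw(G) ≤ 3. On the other hand G contains the 4-clique {a, d, f, h}. A clique must lie in a single bag of any decomposition, so no decomposition can have width below 3. The upper and lower bounds meet at 3, so that is the treewidth.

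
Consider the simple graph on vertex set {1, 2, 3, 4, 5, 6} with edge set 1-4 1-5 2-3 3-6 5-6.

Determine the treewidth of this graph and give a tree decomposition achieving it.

Treewidth 1.
One optimal decomposition is:
Bags: B1 = {1, 4}  B2 = {1, 5}  B3 = {5, 6}  B4 = {3, 6}  B5 = {2, 3}
Tree: B1–B2, B2–B3, B3–B4, B4–B5

Each bag holds 2 vertices, so the decomposition has width 1, which upper-bounds the treewidth. G has an edge, so its treewidth is at least 1. Combining the bounds, tw(G) = 1.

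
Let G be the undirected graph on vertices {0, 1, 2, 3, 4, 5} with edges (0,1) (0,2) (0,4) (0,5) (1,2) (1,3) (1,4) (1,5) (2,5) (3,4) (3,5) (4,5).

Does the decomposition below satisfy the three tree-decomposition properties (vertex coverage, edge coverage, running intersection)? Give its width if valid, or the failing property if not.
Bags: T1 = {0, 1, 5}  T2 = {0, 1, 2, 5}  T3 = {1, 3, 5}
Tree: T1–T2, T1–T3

No — vertex 4 appears in no bag.

A tree decomposition must satisfy three properties: every vertex lies in some bag; for every edge, both endpoints lie together in some bag; and for every vertex, the bags containing it form a connected subtree. Here vertex 4 appears in no bag, so the decomposition is invalid.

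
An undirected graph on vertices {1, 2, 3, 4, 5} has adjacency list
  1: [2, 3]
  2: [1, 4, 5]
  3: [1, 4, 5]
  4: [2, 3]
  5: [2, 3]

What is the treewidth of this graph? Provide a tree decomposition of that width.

Treewidth 2.
Bags: B1 = {2, 3, 5}  B2 = {1, 2, 3}  B3 = {2, 3, 4}
Tree: B1–B2, B2–B3

Each bag holds 3 vertices, so the decomposition has width 2, which upper-bounds the treewidth. Since 5–3–1–2–5 is a cycle in G, G is not acyclic. Forests are exactly the graphs of treewidth ≤ 1, so tw(G) ≥ 2. Combining the bounds, tw(G) = 2.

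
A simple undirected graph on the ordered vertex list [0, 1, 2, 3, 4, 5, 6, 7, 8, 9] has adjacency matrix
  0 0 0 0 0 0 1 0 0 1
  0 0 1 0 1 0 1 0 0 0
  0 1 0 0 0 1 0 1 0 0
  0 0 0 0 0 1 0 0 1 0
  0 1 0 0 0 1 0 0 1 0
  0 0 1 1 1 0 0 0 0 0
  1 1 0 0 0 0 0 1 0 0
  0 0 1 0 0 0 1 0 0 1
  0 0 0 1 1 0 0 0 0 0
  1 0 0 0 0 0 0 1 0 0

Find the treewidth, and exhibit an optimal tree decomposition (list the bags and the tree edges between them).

The largest bag has 3 vertices, giving width 2; this decomposition certifies tw(G) ≤ 2. The edges 0–9–7–6–0 form a cycle, so G is not a tree and its treewidth is at least 2. Hence tw(G) = 2 exactly.

Treewidth 2.
One such decomposition:
Bags: B1 = {0, 6, 9}  B2 = {6, 7, 9}  B3 = {1, 6, 7}  B4 = {1, 2, 7}  B5 = {1, 2, 4}  B6 = {2, 4, 5}  B7 = {4, 5, 8}  B8 = {3, 5, 8}
Tree: B1–B2, B2–B3, B3–B4, B4–B5, B5–B6, B6–B7, B7–B8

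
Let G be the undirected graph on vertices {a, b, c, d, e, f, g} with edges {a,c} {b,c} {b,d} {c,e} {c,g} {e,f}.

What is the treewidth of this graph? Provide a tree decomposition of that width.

Treewidth 1.
One such decomposition:
Bags: B1 = {c, e}  B2 = {b, c}  B3 = {b, d}  B4 = {e, f}  B5 = {a, c}  B6 = {c, g}
Tree: B1–B2, B2–B3, B1–B4, B2–B5, B1–B6

Each bag holds 2 vertices, so the decomposition has width 1, which upper-bounds the treewidth. Since G has at least one edge (e.g. c–e), it is not an edgeless graph, so tw(G) ≥ 1. Therefore the treewidth is 1.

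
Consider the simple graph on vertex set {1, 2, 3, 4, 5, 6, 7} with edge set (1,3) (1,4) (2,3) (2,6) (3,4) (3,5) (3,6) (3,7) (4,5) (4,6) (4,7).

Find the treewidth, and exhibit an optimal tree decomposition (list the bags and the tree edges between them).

Each bag holds 3 vertices, so the decomposition has width 2, which upper-bounds the treewidth. Conversely, {2, 3, 6} is a clique of size 3, and the vertices of any clique must share a bag in every tree decomposition; so some bag has ≥ 3 vertices and tw(G) ≥ 2. Therefore the treewidth is 2.

Treewidth 2.
One such decomposition:
Bags: B1 = {3, 4, 7}  B2 = {3, 4, 6}  B3 = {3, 4, 5}  B4 = {1, 3, 4}  B5 = {2, 3, 6}
Tree: B1–B2, B2–B3, B3–B4, B2–B5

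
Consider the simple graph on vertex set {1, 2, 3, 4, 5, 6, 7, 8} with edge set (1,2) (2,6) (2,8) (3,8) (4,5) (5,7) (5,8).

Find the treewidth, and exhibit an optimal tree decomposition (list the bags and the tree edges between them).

Every bag has size at most 2, so the width is 2 − 1 = 1 and tw(G) ≤ 1. Any graph with an edge has treewidth ≥ 1, and G has the edge 2–8. Hence tw(G) = 1 exactly.

Treewidth 1.
Bags: B1 = {2, 8}  B2 = {5, 8}  B3 = {1, 2}  B4 = {4, 5}  B5 = {2, 6}  B6 = {5, 7}  B7 = {3, 8}
Tree: B1–B2, B1–B3, B2–B4, B3–B5, B2–B6, B2–B7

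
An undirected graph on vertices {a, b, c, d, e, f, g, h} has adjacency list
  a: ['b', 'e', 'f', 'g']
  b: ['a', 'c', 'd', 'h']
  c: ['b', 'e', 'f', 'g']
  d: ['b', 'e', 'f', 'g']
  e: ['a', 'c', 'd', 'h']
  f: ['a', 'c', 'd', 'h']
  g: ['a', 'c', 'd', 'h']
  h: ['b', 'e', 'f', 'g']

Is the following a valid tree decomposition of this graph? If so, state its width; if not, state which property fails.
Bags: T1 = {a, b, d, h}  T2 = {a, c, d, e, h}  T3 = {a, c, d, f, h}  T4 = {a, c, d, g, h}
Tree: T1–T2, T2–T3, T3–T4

No — edge (c,b) lies in no bag.

A tree decomposition must satisfy three properties: every vertex lies in some bag; for every edge, both endpoints lie together in some bag; and for every vertex, the bags containing it form a connected subtree. Here edge (c,b) lies in no bag, so the decomposition is invalid.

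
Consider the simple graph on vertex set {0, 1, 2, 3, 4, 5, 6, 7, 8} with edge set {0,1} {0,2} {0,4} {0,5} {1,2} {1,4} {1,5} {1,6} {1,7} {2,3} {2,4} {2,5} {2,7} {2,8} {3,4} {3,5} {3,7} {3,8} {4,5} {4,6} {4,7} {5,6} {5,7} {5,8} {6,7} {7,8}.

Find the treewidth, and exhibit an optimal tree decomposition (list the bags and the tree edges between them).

Each bag holds 5 vertices, so the decomposition has width 4, which upper-bounds the treewidth. Conversely, {2, 3, 5, 7, 8} is a clique of size 5, and the vertices of any clique must share a bag in every tree decomposition; so some bag has ≥ 5 vertices and tw(G) ≥ 4. Combining the bounds, tw(G) = 4.

Treewidth 4.
One such decomposition:
Bags: B1 = {1, 4, 5, 6, 7}  B2 = {1, 2, 4, 5, 7}  B3 = {2, 3, 4, 5, 7}  B4 = {2, 3, 5, 7, 8}  B5 = {0, 1, 2, 4, 5}
Tree: B1–B2, B2–B3, B3–B4, B2–B5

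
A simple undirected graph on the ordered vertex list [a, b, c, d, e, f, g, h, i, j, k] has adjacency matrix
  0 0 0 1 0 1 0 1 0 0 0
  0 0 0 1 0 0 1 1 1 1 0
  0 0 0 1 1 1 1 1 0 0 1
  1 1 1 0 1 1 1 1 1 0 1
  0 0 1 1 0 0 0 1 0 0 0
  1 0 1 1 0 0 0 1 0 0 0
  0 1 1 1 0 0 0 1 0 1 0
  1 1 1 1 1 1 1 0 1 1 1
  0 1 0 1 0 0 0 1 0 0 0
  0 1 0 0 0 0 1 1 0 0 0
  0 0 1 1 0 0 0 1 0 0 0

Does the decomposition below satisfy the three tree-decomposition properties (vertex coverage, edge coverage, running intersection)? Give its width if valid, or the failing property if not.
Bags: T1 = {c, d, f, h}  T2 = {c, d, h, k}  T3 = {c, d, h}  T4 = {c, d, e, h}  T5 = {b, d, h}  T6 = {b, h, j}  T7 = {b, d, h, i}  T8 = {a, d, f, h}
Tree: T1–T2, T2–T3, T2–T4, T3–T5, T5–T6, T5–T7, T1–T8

No — vertex g appears in no bag.

A tree decomposition must satisfy three properties: every vertex lies in some bag; for every edge, both endpoints lie together in some bag; and for every vertex, the bags containing it form a connected subtree. Here vertex g appears in no bag, so the decomposition is invalid.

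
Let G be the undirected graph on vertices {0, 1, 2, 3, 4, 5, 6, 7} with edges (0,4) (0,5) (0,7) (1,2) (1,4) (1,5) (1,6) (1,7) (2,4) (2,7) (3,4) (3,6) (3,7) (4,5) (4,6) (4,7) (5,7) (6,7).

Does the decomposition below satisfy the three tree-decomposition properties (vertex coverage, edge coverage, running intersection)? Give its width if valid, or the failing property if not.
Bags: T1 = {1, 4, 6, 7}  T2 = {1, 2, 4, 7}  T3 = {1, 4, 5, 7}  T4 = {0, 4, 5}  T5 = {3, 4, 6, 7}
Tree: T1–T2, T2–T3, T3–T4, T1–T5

A tree decomposition must satisfy three properties: every vertex lies in some bag; for every edge, both endpoints lie together in some bag; and for every vertex, the bags containing it form a connected subtree. Here edge (7,0) lies in no bag, so the decomposition is invalid.

No — edge (7,0) lies in no bag.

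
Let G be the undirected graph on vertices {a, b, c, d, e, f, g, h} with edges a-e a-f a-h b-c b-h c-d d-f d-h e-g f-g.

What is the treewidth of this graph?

2

A width-2 tree decomposition is:
Bags: B1 = {a, e, g}  B2 = {a, f, g}  B3 = {a, f, h}  B4 = {d, f, h}  B5 = {b, d, h}  B6 = {b, c, d}
Tree: B1–B2, B2–B3, B3–B4, B4–B5, B5–B6
The largest bag has 3 vertices, giving width 2; this decomposition certifies tw(G) ≤ 2. For the lower bound, G contains the cycle e–g–f–a–e, so G is not a forest; only forests have treewidth ≤ 1, hence tw(G) ≥ 2. Combining the bounds, tw(G) = 2.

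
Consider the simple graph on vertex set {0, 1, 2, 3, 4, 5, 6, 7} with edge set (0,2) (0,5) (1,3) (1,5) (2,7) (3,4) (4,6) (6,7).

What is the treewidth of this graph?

2

A width-2 tree decomposition is:
Bags: B1 = {0, 2, 5}  B2 = {2, 5, 7}  B3 = {5, 6, 7}  B4 = {4, 5, 6}  B5 = {3, 4, 5}  B6 = {1, 3, 5}
Tree: B1–B2, B2–B3, B3–B4, B4–B5, B5–B6
The largest bag has 3 vertices, giving width 2; this decomposition certifies tw(G) ≤ 2. Since 5–0–2–7–6–4–3–1–5 is a cycle in G, G is not acyclic. Forests are exactly the graphs of treewidth ≤ 1, so tw(G) ≥ 2. Therefore the treewidth is 2.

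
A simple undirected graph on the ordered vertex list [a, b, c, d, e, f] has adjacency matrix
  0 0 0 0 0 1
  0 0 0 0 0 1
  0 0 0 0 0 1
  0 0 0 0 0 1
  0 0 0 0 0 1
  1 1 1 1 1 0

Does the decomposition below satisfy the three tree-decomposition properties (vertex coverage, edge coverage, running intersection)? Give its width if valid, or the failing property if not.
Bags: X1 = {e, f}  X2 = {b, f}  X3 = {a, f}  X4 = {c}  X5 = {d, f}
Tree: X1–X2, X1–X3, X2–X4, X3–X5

A tree decomposition must satisfy three properties: every vertex lies in some bag; for every edge, both endpoints lie together in some bag; and for every vertex, the bags containing it form a connected subtree. Here edge (f,c) lies in no bag, so the decomposition is invalid.

No — edge (f,c) lies in no bag.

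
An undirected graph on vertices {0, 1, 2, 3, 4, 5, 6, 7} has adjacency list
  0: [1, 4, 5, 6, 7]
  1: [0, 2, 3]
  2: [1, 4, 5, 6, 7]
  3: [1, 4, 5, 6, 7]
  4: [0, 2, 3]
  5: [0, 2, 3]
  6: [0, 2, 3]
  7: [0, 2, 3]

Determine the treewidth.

A width-3 tree decomposition is:
Bags: B1 = {0, 2, 3, 4}  B2 = {0, 2, 3, 5}  B3 = {0, 1, 2, 3}  B4 = {0, 2, 3, 7}  B5 = {0, 2, 3, 6}
Tree: B1–B2, B2–B3, B3–B4, B4–B5
Every bag has size at most 4, so the width is 4 − 1 = 3 and tw(G) ≤ 3. For the lower bound: the 4 vertex sets {0,4}, {2,5}, {3}, {1} are disjoint, each induces a connected subgraph, and every pair is joined by at least one edge of G. Contracting each set to a single vertex therefore yields K_{4} as a minor, and since treewidth is minor-monotone, tw(G) ≥ tw(K_{4}) = 3. Hence tw(G) = 3 exactly.

3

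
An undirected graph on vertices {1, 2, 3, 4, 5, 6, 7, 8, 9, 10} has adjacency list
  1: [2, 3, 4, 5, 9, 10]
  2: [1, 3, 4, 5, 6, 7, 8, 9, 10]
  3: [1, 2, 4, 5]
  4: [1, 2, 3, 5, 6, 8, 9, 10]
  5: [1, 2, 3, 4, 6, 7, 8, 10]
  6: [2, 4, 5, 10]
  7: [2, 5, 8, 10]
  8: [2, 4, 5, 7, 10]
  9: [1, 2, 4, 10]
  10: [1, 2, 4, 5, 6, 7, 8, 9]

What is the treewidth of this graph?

A width-4 tree decomposition is:
Bags: B1 = {1, 2, 4, 5, 10}  B2 = {2, 4, 5, 6, 10}  B3 = {2, 4, 5, 8, 10}  B4 = {1, 2, 3, 4, 5}  B5 = {2, 5, 7, 8, 10}  B6 = {1, 2, 4, 9, 10}
Tree: B1–B2, B2–B3, B1–B4, B3–B5, B1–B6
The largest bag has 5 vertices, giving width 4; this decomposition certifies tw(G) ≤ 4. On the other hand G contains the 5-clique {1, 2, 4, 9, 10}. A clique must lie in a single bag of any decomposition, so no decomposition can have width below 4. Combining the bounds, tw(G) = 4.

4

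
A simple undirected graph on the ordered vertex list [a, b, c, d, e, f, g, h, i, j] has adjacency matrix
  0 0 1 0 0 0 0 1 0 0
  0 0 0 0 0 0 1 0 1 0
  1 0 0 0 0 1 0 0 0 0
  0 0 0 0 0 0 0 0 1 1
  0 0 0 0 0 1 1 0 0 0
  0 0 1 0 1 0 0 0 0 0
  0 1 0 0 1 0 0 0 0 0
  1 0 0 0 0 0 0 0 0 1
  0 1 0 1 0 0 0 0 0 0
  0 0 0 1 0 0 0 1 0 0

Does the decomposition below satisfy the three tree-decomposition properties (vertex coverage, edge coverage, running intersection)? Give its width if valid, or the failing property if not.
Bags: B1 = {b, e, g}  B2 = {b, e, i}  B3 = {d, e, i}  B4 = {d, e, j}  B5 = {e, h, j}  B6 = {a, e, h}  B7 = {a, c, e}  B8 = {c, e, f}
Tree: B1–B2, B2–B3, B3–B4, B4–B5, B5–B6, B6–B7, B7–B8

Every vertex of G appears in some bag (union = {a, b, c, d, e, f, g, h, i, j}); every edge is covered by a bag; and for each vertex v the set of bags containing v is connected in the bag tree. The decomposition is therefore valid. The largest bag has 3 vertices, so the width is 2.

Yes; width 2.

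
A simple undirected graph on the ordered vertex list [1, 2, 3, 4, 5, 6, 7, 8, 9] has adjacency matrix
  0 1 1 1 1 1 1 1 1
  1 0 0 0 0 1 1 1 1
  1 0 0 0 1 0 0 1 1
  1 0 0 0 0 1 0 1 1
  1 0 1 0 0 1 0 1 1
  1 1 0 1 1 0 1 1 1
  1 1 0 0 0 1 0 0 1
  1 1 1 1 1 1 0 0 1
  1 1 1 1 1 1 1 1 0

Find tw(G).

4

A width-4 tree decomposition is:
Bags: B1 = {1, 2, 6, 7, 9}  B2 = {1, 2, 6, 8, 9}  B3 = {1, 5, 6, 8, 9}  B4 = {1, 3, 5, 8, 9}  B5 = {1, 4, 6, 8, 9}
Tree: B1–B2, B2–B3, B3–B4, B3–B5
Every bag has size at most 5, so the width is 5 − 1 = 4 and tw(G) ≤ 4. For the lower bound, the 5 vertices {1, 3, 5, 8, 9} are pairwise adjacent, and any tree decomposition puts a clique entirely inside one bag — forcing width ≥ 4. Therefore the treewidth is 4.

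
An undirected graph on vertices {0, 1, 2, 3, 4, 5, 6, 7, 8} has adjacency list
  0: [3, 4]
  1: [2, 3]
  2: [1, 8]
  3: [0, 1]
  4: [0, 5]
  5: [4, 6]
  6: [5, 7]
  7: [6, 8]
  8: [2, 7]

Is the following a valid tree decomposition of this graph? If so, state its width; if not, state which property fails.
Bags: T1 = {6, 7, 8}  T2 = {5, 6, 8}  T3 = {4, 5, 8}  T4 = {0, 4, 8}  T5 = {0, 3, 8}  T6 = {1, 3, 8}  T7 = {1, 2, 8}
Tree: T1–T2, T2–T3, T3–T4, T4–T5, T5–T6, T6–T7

Yes; width 2.

Every vertex of G appears in some bag (union = {0, 1, 2, 3, 4, 5, 6, 7, 8}); every edge is covered by a bag; and for each vertex v the set of bags containing v is connected in the bag tree. The decomposition is therefore valid. The largest bag has 3 vertices, so the width is 2.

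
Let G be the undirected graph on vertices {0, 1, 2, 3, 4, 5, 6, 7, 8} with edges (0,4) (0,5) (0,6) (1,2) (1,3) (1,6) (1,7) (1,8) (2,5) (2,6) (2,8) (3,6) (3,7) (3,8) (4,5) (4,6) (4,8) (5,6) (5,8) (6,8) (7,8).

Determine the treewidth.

A width-3 tree decomposition is:
Bags: B1 = {2, 5, 6, 8}  B2 = {1, 2, 6, 8}  B3 = {4, 5, 6, 8}  B4 = {1, 3, 6, 8}  B5 = {1, 3, 7, 8}  B6 = {0, 4, 5, 6}
Tree: B1–B2, B1–B3, B2–B4, B4–B5, B3–B6
Every bag has size at most 4, so the width is 4 − 1 = 3 and tw(G) ≤ 3. For the lower bound, the 4 vertices {0, 4, 5, 6} are pairwise adjacent, and any tree decomposition puts a clique entirely inside one bag — forcing width ≥ 3. Hence tw(G) = 3 exactly.

3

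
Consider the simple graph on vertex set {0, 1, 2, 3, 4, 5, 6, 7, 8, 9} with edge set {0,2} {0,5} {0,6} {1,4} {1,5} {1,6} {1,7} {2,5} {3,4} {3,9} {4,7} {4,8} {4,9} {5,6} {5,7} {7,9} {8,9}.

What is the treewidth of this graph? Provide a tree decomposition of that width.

Each bag holds 3 vertices, so the decomposition has width 2, which upper-bounds the treewidth. On the other hand G contains the 3-clique {0, 2, 5}. A clique must lie in a single bag of any decomposition, so no decomposition can have width below 2. Combining the bounds, tw(G) = 2.

Treewidth 2.
Bags: B1 = {1, 4, 7}  B2 = {1, 5, 7}  B3 = {4, 7, 9}  B4 = {4, 8, 9}  B5 = {1, 5, 6}  B6 = {0, 5, 6}  B7 = {3, 4, 9}  B8 = {0, 2, 5}
Tree: B1–B2, B1–B3, B3–B4, B2–B5, B5–B6, B4–B7, B6–B8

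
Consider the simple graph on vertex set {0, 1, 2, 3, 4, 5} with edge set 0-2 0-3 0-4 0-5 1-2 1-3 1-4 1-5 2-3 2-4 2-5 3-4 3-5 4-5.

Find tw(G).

A width-4 tree decomposition is:
Bags: B1 = {0, 2, 3, 4, 5}  B2 = {1, 2, 3, 4, 5}
Tree: B1–B2
The largest bag has 5 vertices, giving width 4; this decomposition certifies tw(G) ≤ 4. On the other hand G contains the 5-clique {0, 2, 3, 4, 5}. A clique must lie in a single bag of any decomposition, so no decomposition can have width below 4. Hence tw(G) = 4 exactly.

4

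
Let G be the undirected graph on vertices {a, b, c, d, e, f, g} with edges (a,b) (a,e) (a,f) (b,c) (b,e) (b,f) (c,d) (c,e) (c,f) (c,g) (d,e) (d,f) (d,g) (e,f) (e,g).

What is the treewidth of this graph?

3

A width-3 tree decomposition is:
Bags: B1 = {a, b, e, f}  B2 = {b, c, e, f}  B3 = {c, d, e, f}  B4 = {c, d, e, g}
Tree: B1–B2, B2–B3, B3–B4
The largest bag has 4 vertices, giving width 3; this decomposition certifies tw(G) ≤ 3. Conversely, {c, d, e, g} is a clique of size 4, and the vertices of any clique must share a bag in every tree decomposition; so some bag has ≥ 4 vertices and tw(G) ≥ 3. Combining the bounds, tw(G) = 3.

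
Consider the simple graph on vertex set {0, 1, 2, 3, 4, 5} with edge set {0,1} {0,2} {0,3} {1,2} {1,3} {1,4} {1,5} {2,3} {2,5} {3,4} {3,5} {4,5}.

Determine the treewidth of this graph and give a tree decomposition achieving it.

Treewidth 3.
One optimal decomposition is:
Bags: B1 = {0, 1, 2, 3}  B2 = {1, 2, 3, 5}  B3 = {1, 3, 4, 5}
Tree: B1–B2, B2–B3

The largest bag has 4 vertices, giving width 3; this decomposition certifies tw(G) ≤ 3. On the other hand G contains the 4-clique {0, 1, 2, 3}. A clique must lie in a single bag of any decomposition, so no decomposition can have width below 3. The upper and lower bounds meet at 3, so that is the treewidth.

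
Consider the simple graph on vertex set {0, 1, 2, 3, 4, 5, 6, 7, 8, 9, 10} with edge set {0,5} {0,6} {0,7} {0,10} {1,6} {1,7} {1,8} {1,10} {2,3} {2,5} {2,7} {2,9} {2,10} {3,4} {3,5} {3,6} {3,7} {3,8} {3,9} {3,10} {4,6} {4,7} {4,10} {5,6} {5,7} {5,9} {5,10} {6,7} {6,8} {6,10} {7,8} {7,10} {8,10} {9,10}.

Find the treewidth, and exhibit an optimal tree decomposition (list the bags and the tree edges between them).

Each bag holds 5 vertices, so the decomposition has width 4, which upper-bounds the treewidth. On the other hand G contains the 5-clique {2, 3, 5, 9, 10}. A clique must lie in a single bag of any decomposition, so no decomposition can have width below 4. Therefore the treewidth is 4.

Treewidth 4.
One such decomposition:
Bags: B1 = {3, 4, 6, 7, 10}  B2 = {3, 5, 6, 7, 10}  B3 = {0, 5, 6, 7, 10}  B4 = {2, 3, 5, 7, 10}  B5 = {3, 6, 7, 8, 10}  B6 = {1, 6, 7, 8, 10}  B7 = {2, 3, 5, 9, 10}
Tree: B1–B2, B2–B3, B2–B4, B2–B5, B5–B6, B4–B7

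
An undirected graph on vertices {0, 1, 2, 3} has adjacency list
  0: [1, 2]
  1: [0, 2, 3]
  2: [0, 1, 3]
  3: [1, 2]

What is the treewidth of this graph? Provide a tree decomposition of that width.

Treewidth 2.
One such decomposition:
Bags: B1 = {0, 1, 2}  B2 = {1, 2, 3}
Tree: B1–B2

Every bag has size at most 3, so the width is 3 − 1 = 2 and tw(G) ≤ 2. For the lower bound, the 3 vertices {0, 1, 2} are pairwise adjacent, and any tree decomposition puts a clique entirely inside one bag — forcing width ≥ 2. The upper and lower bounds meet at 2, so that is the treewidth.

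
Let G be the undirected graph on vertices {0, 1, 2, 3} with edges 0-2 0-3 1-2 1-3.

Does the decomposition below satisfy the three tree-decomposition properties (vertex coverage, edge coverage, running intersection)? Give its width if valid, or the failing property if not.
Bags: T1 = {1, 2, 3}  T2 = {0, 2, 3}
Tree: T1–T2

Checking the three conditions: (i) the bags cover all of {0, 1, 2, 3}; (ii) for each edge, some bag contains both endpoints; (iii) the bags containing any fixed vertex form a subtree. All hold, so the decomposition is valid with width 3 − 1 = 2.

Yes; width 2.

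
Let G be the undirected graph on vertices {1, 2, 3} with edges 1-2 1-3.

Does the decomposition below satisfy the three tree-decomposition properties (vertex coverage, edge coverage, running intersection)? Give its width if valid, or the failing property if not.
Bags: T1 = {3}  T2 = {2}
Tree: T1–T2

No — vertex 1 appears in no bag.

A tree decomposition must satisfy three properties: every vertex lies in some bag; for every edge, both endpoints lie together in some bag; and for every vertex, the bags containing it form a connected subtree. Here vertex 1 appears in no bag, so the decomposition is invalid.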